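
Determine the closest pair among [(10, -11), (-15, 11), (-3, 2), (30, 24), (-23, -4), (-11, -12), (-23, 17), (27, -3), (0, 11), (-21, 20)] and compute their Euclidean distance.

Computing all pairwise distances among 10 points:

d((10, -11), (-15, 11)) = 33.3017
d((10, -11), (-3, 2)) = 18.3848
d((10, -11), (30, 24)) = 40.3113
d((10, -11), (-23, -4)) = 33.7343
d((10, -11), (-11, -12)) = 21.0238
d((10, -11), (-23, 17)) = 43.2782
d((10, -11), (27, -3)) = 18.7883
d((10, -11), (0, 11)) = 24.1661
d((10, -11), (-21, 20)) = 43.8406
d((-15, 11), (-3, 2)) = 15.0
d((-15, 11), (30, 24)) = 46.8402
d((-15, 11), (-23, -4)) = 17.0
d((-15, 11), (-11, -12)) = 23.3452
d((-15, 11), (-23, 17)) = 10.0
d((-15, 11), (27, -3)) = 44.2719
d((-15, 11), (0, 11)) = 15.0
d((-15, 11), (-21, 20)) = 10.8167
d((-3, 2), (30, 24)) = 39.6611
d((-3, 2), (-23, -4)) = 20.8806
d((-3, 2), (-11, -12)) = 16.1245
d((-3, 2), (-23, 17)) = 25.0
d((-3, 2), (27, -3)) = 30.4138
d((-3, 2), (0, 11)) = 9.4868
d((-3, 2), (-21, 20)) = 25.4558
d((30, 24), (-23, -4)) = 59.9416
d((30, 24), (-11, -12)) = 54.5619
d((30, 24), (-23, 17)) = 53.4603
d((30, 24), (27, -3)) = 27.1662
d((30, 24), (0, 11)) = 32.6956
d((30, 24), (-21, 20)) = 51.1566
d((-23, -4), (-11, -12)) = 14.4222
d((-23, -4), (-23, 17)) = 21.0
d((-23, -4), (27, -3)) = 50.01
d((-23, -4), (0, 11)) = 27.4591
d((-23, -4), (-21, 20)) = 24.0832
d((-11, -12), (-23, 17)) = 31.3847
d((-11, -12), (27, -3)) = 39.0512
d((-11, -12), (0, 11)) = 25.4951
d((-11, -12), (-21, 20)) = 33.5261
d((-23, 17), (27, -3)) = 53.8516
d((-23, 17), (0, 11)) = 23.7697
d((-23, 17), (-21, 20)) = 3.6056 <-- minimum
d((27, -3), (0, 11)) = 30.4138
d((27, -3), (-21, 20)) = 53.2259
d((0, 11), (-21, 20)) = 22.8473

Closest pair: (-23, 17) and (-21, 20) with distance 3.6056

The closest pair is (-23, 17) and (-21, 20) with Euclidean distance 3.6056. For 10 points, brute-force pairwise comparison is shown above. For large n, the divide-and-conquer algorithm (sort by x, recurse on halves, check the dividing strip) achieves O(n log n).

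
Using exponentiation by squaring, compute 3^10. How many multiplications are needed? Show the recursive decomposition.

Computing 3^10 by squaring (build up from 3^1; each line after the first costs one multiplication):

3^1 = 3
3^2 = (3^1)^2 = 3^2 = 9
3^4 = (3^2)^2 = 9^2 = 81
3^5 = 3 * 3^4 = 3 * 81 = 243
3^10 = (3^5)^2 = 243^2 = 59049

Result: 59049
Multiplications needed: 4 (4 lines after 3^1)

3^10 = 59049. Using exponentiation by squaring, this requires 4 multiplications. The key idea: if the exponent is even, square the half-power; if odd, multiply by the base once.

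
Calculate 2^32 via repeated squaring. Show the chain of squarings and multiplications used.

Computing 2^32 by squaring (build up from 2^1; each line after the first costs one multiplication):

2^1 = 2
2^2 = (2^1)^2 = 2^2 = 4
2^4 = (2^2)^2 = 4^2 = 16
2^8 = (2^4)^2 = 16^2 = 256
2^16 = (2^8)^2 = 256^2 = 65536
2^32 = (2^16)^2 = 65536^2 = 4294967296

Result: 4294967296
Multiplications needed: 5 (5 lines after 2^1)

2^32 = 4294967296. Using exponentiation by squaring, this requires 5 multiplications. The key idea: if the exponent is even, square the half-power; if odd, multiply by the base once.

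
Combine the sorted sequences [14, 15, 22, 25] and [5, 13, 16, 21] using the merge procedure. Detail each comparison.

Merging process:

Compare 14 vs 5: take 5 from right. Merged: [5]
Compare 14 vs 13: take 13 from right. Merged: [5, 13]
Compare 14 vs 16: take 14 from left. Merged: [5, 13, 14]
Compare 15 vs 16: take 15 from left. Merged: [5, 13, 14, 15]
Compare 22 vs 16: take 16 from right. Merged: [5, 13, 14, 15, 16]
Compare 22 vs 21: take 21 from right. Merged: [5, 13, 14, 15, 16, 21]
Append remaining from left: [22, 25]. Merged: [5, 13, 14, 15, 16, 21, 22, 25]

Final merged array: [5, 13, 14, 15, 16, 21, 22, 25]
Total comparisons: 6

The merged array is [5, 13, 14, 15, 16, 21, 22, 25], requiring 6 comparisons. The merge step runs in O(n) time where n is the total number of elements.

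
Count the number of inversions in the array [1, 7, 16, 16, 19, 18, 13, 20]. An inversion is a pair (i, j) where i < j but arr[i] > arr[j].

Finding inversions in [1, 7, 16, 16, 19, 18, 13, 20]:

(2, 6): arr[2]=16 > arr[6]=13
(3, 6): arr[3]=16 > arr[6]=13
(4, 5): arr[4]=19 > arr[5]=18
(4, 6): arr[4]=19 > arr[6]=13
(5, 6): arr[5]=18 > arr[6]=13

Total inversions: 5

The array has 5 inversion(s): (2,6), (3,6), (4,5), (4,6), (5,6). Each pair (i,j) satisfies i < j and arr[i] > arr[j].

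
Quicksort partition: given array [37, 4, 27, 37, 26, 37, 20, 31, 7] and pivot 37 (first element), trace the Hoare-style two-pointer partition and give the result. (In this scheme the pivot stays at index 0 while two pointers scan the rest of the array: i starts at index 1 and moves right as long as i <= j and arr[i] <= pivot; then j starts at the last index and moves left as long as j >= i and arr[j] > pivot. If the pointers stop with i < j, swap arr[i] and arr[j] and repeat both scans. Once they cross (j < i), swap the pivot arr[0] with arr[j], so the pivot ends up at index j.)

Hoare-style two-pointer partition with pivot = 37:

Initial array: [37, 4, 27, 37, 26, 37, 20, 31, 7]

Pointers start at i = 1, j = 8.
i ends at 9, j ends at 8: the pointers have crossed (j < i), so scanning stops.

Swap pivot arr[0] with arr[8] to place pivot at position 8: [7, 4, 27, 37, 26, 37, 20, 31, 37]
Pivot position: 8

After partitioning with pivot 37, the array becomes [7, 4, 27, 37, 26, 37, 20, 31, 37]. The pivot is placed at index 8. All elements to the left of the pivot are <= 37, and all elements to the right are > 37.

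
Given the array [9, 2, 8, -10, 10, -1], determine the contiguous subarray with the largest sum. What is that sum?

Using Kadane's algorithm on [9, 2, 8, -10, 10, -1]:

Scanning through the array:
Position 1 (value 2): max_ending_here = 11, max_so_far = 11
Position 2 (value 8): max_ending_here = 19, max_so_far = 19
Position 3 (value -10): max_ending_here = 9, max_so_far = 19
Position 4 (value 10): max_ending_here = 19, max_so_far = 19
Position 5 (value -1): max_ending_here = 18, max_so_far = 19

Maximum subarray: [9, 2, 8]
Maximum sum: 19

The maximum subarray is [9, 2, 8] with sum 19. This subarray runs from index 0 to index 2.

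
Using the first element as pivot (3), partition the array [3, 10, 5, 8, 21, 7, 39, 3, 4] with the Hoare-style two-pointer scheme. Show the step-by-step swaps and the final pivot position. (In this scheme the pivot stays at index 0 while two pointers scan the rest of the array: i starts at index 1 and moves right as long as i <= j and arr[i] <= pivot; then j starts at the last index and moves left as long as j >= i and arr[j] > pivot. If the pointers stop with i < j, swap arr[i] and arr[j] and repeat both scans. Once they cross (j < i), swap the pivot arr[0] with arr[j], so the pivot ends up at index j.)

Hoare-style two-pointer partition with pivot = 3:

Initial array: [3, 10, 5, 8, 21, 7, 39, 3, 4]

Pointers start at i = 1, j = 8.
i stops at index 1 (arr[1]=10 > 3), j stops at index 7 (arr[7]=3 <= 3): swap arr[1] and arr[7], array becomes [3, 3, 5, 8, 21, 7, 39, 10, 4]
i ends at 2, j ends at 1: the pointers have crossed (j < i), so scanning stops.

Swap pivot arr[0] with arr[1] to place pivot at position 1: [3, 3, 5, 8, 21, 7, 39, 10, 4]
Pivot position: 1

After partitioning with pivot 3, the array becomes [3, 3, 5, 8, 21, 7, 39, 10, 4]. The pivot is placed at index 1. All elements to the left of the pivot are <= 3, and all elements to the right are > 3.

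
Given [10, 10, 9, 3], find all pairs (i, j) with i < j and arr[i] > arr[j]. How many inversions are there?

Finding inversions in [10, 10, 9, 3]:

(0, 2): arr[0]=10 > arr[2]=9
(0, 3): arr[0]=10 > arr[3]=3
(1, 2): arr[1]=10 > arr[2]=9
(1, 3): arr[1]=10 > arr[3]=3
(2, 3): arr[2]=9 > arr[3]=3

Total inversions: 5

The array has 5 inversion(s): (0,2), (0,3), (1,2), (1,3), (2,3). Each pair (i,j) satisfies i < j and arr[i] > arr[j].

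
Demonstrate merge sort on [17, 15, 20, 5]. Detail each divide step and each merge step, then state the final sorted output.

Merge sort trace:

Split: [17, 15, 20, 5] -> [17, 15] and [20, 5]
  Split: [17, 15] -> [17] and [15]
  Merge: [17] + [15] -> [15, 17]
  Split: [20, 5] -> [20] and [5]
  Merge: [20] + [5] -> [5, 20]
Merge: [15, 17] + [5, 20] -> [5, 15, 17, 20]

Final sorted array: [5, 15, 17, 20]

The merge sort proceeds by recursively splitting the array and merging sorted halves.
After all merges, the sorted array is [5, 15, 17, 20].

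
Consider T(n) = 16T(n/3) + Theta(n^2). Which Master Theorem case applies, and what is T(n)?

Master Theorem for T(n) = 16T(n/3) + O(n^2):

a = 16, b = 3, c = 2
log_b(a) = log_3(16) = 2.5237

Case 1: c = 2 < log_3(16) = 2.5237
T(n) = O(n^(log_3 16))

For T(n) = 16T(n/3) + O(n^2): log_3(16) = 2.5237. This is Case 1 of the Master Theorem (c < log_b(a), work dominated by leaves), giving O(n^(log_3 16)).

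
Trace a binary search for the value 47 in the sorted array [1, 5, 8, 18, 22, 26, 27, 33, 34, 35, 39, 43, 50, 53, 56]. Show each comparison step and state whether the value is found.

Binary search for 47 in [1, 5, 8, 18, 22, 26, 27, 33, 34, 35, 39, 43, 50, 53, 56]:

lo=0, hi=14, mid=7, arr[mid]=33 -> 33 < 47, search right half
lo=8, hi=14, mid=11, arr[mid]=43 -> 43 < 47, search right half
lo=12, hi=14, mid=13, arr[mid]=53 -> 53 > 47, search left half
lo=12, hi=12, mid=12, arr[mid]=50 -> 50 > 47, search left half
lo=12 > hi=11, target 47 not found

Binary search determines that 47 is not in the array after 4 comparisons. The search space was exhausted without finding the target.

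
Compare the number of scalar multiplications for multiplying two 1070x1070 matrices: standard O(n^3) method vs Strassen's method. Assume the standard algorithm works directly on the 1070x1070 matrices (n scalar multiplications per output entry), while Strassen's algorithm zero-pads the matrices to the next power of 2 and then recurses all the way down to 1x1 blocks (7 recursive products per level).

Matrix multiplication for 1070x1070 matrices:

Strassen's algorithm requires power-of-2 dimensions. Pad 1070x1070 to 2048x2048 (next power of 2).

Standard algorithm: 1070^3 = 1225043000 multiplications
Strassen's algorithm: 7^(log2(2048)) = 7^11 = 1977326743 multiplications
Difference: 1225043000 - 1977326743 = -752283743 (Strassen uses MORE here due to padding overhead — for small or just-over-power-of-2 n, padding can outweigh the per-level savings)

Standard: 1225043000 multiplications (1070^3). Strassen: 1977326743 multiplications (7^11, after padding to 2048x2048). Strassen reduces 8 recursive multiplications to 7 at each level.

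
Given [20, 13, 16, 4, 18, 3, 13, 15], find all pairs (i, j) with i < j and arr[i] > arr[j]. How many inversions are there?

Finding inversions in [20, 13, 16, 4, 18, 3, 13, 15]:

(0, 1): arr[0]=20 > arr[1]=13
(0, 2): arr[0]=20 > arr[2]=16
(0, 3): arr[0]=20 > arr[3]=4
(0, 4): arr[0]=20 > arr[4]=18
(0, 5): arr[0]=20 > arr[5]=3
(0, 6): arr[0]=20 > arr[6]=13
(0, 7): arr[0]=20 > arr[7]=15
(1, 3): arr[1]=13 > arr[3]=4
(1, 5): arr[1]=13 > arr[5]=3
(2, 3): arr[2]=16 > arr[3]=4
(2, 5): arr[2]=16 > arr[5]=3
(2, 6): arr[2]=16 > arr[6]=13
(2, 7): arr[2]=16 > arr[7]=15
(3, 5): arr[3]=4 > arr[5]=3
(4, 5): arr[4]=18 > arr[5]=3
(4, 6): arr[4]=18 > arr[6]=13
(4, 7): arr[4]=18 > arr[7]=15

Total inversions: 17

The array has 17 inversion(s): (0,1), (0,2), (0,3), (0,4), (0,5), (0,6), (0,7), (1,3), (1,5), (2,3), (2,5), (2,6), (2,7), (3,5), (4,5), (4,6), (4,7). Each pair (i,j) satisfies i < j and arr[i] > arr[j].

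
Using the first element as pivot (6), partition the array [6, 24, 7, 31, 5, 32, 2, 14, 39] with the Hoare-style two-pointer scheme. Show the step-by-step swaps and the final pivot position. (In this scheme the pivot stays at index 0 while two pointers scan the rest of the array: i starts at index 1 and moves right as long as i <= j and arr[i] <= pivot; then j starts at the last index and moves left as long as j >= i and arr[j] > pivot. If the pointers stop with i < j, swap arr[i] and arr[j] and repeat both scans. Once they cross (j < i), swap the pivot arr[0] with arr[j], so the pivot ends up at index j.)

Hoare-style two-pointer partition with pivot = 6:

Initial array: [6, 24, 7, 31, 5, 32, 2, 14, 39]

Pointers start at i = 1, j = 8.
i stops at index 1 (arr[1]=24 > 6), j stops at index 6 (arr[6]=2 <= 6): swap arr[1] and arr[6], array becomes [6, 2, 7, 31, 5, 32, 24, 14, 39]
i stops at index 2 (arr[2]=7 > 6), j stops at index 4 (arr[4]=5 <= 6): swap arr[2] and arr[4], array becomes [6, 2, 5, 31, 7, 32, 24, 14, 39]
i ends at 3, j ends at 2: the pointers have crossed (j < i), so scanning stops.

Swap pivot arr[0] with arr[2] to place pivot at position 2: [5, 2, 6, 31, 7, 32, 24, 14, 39]
Pivot position: 2

After partitioning with pivot 6, the array becomes [5, 2, 6, 31, 7, 32, 24, 14, 39]. The pivot is placed at index 2. All elements to the left of the pivot are <= 6, and all elements to the right are > 6.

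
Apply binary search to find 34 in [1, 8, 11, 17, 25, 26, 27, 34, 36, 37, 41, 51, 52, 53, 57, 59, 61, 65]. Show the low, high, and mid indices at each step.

Binary search for 34 in [1, 8, 11, 17, 25, 26, 27, 34, 36, 37, 41, 51, 52, 53, 57, 59, 61, 65]:

lo=0, hi=17, mid=8, arr[mid]=36 -> 36 > 34, search left half
lo=0, hi=7, mid=3, arr[mid]=17 -> 17 < 34, search right half
lo=4, hi=7, mid=5, arr[mid]=26 -> 26 < 34, search right half
lo=6, hi=7, mid=6, arr[mid]=27 -> 27 < 34, search right half
lo=7, hi=7, mid=7, arr[mid]=34 -> Found target at index 7!

Binary search finds 34 at index 7 after 5 comparisons. The search repeatedly halves the search space by comparing with the middle element.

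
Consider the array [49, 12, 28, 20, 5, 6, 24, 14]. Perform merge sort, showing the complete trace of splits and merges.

Merge sort trace:

Split: [49, 12, 28, 20, 5, 6, 24, 14] -> [49, 12, 28, 20] and [5, 6, 24, 14]
  Split: [49, 12, 28, 20] -> [49, 12] and [28, 20]
    Split: [49, 12] -> [49] and [12]
    Merge: [49] + [12] -> [12, 49]
    Split: [28, 20] -> [28] and [20]
    Merge: [28] + [20] -> [20, 28]
  Merge: [12, 49] + [20, 28] -> [12, 20, 28, 49]
  Split: [5, 6, 24, 14] -> [5, 6] and [24, 14]
    Split: [5, 6] -> [5] and [6]
    Merge: [5] + [6] -> [5, 6]
    Split: [24, 14] -> [24] and [14]
    Merge: [24] + [14] -> [14, 24]
  Merge: [5, 6] + [14, 24] -> [5, 6, 14, 24]
Merge: [12, 20, 28, 49] + [5, 6, 14, 24] -> [5, 6, 12, 14, 20, 24, 28, 49]

Final sorted array: [5, 6, 12, 14, 20, 24, 28, 49]

The merge sort proceeds by recursively splitting the array and merging sorted halves.
After all merges, the sorted array is [5, 6, 12, 14, 20, 24, 28, 49].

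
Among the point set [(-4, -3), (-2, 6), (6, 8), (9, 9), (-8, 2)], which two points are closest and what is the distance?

Computing all pairwise distances among 5 points:

d((-4, -3), (-2, 6)) = 9.2195
d((-4, -3), (6, 8)) = 14.8661
d((-4, -3), (9, 9)) = 17.6918
d((-4, -3), (-8, 2)) = 6.4031
d((-2, 6), (6, 8)) = 8.2462
d((-2, 6), (9, 9)) = 11.4018
d((-2, 6), (-8, 2)) = 7.2111
d((6, 8), (9, 9)) = 3.1623 <-- minimum
d((6, 8), (-8, 2)) = 15.2315
d((9, 9), (-8, 2)) = 18.3848

Closest pair: (6, 8) and (9, 9) with distance 3.1623

The closest pair is (6, 8) and (9, 9) with Euclidean distance 3.1623. For 5 points, brute-force pairwise comparison is shown above. For large n, the divide-and-conquer algorithm (sort by x, recurse on halves, check the dividing strip) achieves O(n log n).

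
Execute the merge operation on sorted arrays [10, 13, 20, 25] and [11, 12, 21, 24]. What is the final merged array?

Merging process:

Compare 10 vs 11: take 10 from left. Merged: [10]
Compare 13 vs 11: take 11 from right. Merged: [10, 11]
Compare 13 vs 12: take 12 from right. Merged: [10, 11, 12]
Compare 13 vs 21: take 13 from left. Merged: [10, 11, 12, 13]
Compare 20 vs 21: take 20 from left. Merged: [10, 11, 12, 13, 20]
Compare 25 vs 21: take 21 from right. Merged: [10, 11, 12, 13, 20, 21]
Compare 25 vs 24: take 24 from right. Merged: [10, 11, 12, 13, 20, 21, 24]
Append remaining from left: [25]. Merged: [10, 11, 12, 13, 20, 21, 24, 25]

Final merged array: [10, 11, 12, 13, 20, 21, 24, 25]
Total comparisons: 7

The merged array is [10, 11, 12, 13, 20, 21, 24, 25], requiring 7 comparisons. The merge step runs in O(n) time where n is the total number of elements.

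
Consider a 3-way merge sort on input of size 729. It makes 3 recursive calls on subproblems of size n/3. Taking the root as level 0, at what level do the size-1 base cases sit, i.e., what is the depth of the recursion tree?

For divide and conquer with division factor 3:

Problem sizes at each level:
Level 0: 729
Level 1: 243
Level 2: 81
Level 3: 27
Level 4: 9
Level 5: 3
Level 6: 1

The root is level 0 and the size-1 base case is level 6 (the tree spans levels 0 through 6, i.e. 7 levels counting the root), so the depth is the number of divisions: log_3(729) = 6

The recursion tree depth is log_3(729) = 6. At each level, the problem size is divided by 3, so it takes 6 divisions to reduce to a base case of size 1. The algorithm makes 3 recursive calls at each level.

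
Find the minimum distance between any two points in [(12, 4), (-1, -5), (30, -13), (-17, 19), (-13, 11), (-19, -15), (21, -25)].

Computing all pairwise distances among 7 points:

d((12, 4), (-1, -5)) = 15.8114
d((12, 4), (30, -13)) = 24.7588
d((12, 4), (-17, 19)) = 32.6497
d((12, 4), (-13, 11)) = 25.9615
d((12, 4), (-19, -15)) = 36.3593
d((12, 4), (21, -25)) = 30.3645
d((-1, -5), (30, -13)) = 32.0156
d((-1, -5), (-17, 19)) = 28.8444
d((-1, -5), (-13, 11)) = 20.0
d((-1, -5), (-19, -15)) = 20.5913
d((-1, -5), (21, -25)) = 29.7321
d((30, -13), (-17, 19)) = 56.8595
d((30, -13), (-13, 11)) = 49.2443
d((30, -13), (-19, -15)) = 49.0408
d((30, -13), (21, -25)) = 15.0
d((-17, 19), (-13, 11)) = 8.9443 <-- minimum
d((-17, 19), (-19, -15)) = 34.0588
d((-17, 19), (21, -25)) = 58.1378
d((-13, 11), (-19, -15)) = 26.6833
d((-13, 11), (21, -25)) = 49.5177
d((-19, -15), (21, -25)) = 41.2311

Closest pair: (-17, 19) and (-13, 11) with distance 8.9443

The closest pair is (-17, 19) and (-13, 11) with Euclidean distance 8.9443. For 7 points, brute-force pairwise comparison is shown above. For large n, the divide-and-conquer algorithm (sort by x, recurse on halves, check the dividing strip) achieves O(n log n).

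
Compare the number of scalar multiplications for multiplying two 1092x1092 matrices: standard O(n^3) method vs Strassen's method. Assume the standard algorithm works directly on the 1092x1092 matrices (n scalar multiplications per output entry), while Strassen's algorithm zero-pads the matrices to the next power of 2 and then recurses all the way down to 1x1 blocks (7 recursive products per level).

Matrix multiplication for 1092x1092 matrices:

Strassen's algorithm requires power-of-2 dimensions. Pad 1092x1092 to 2048x2048 (next power of 2).

Standard algorithm: 1092^3 = 1302170688 multiplications
Strassen's algorithm: 7^(log2(2048)) = 7^11 = 1977326743 multiplications
Difference: 1302170688 - 1977326743 = -675156055 (Strassen uses MORE here due to padding overhead — for small or just-over-power-of-2 n, padding can outweigh the per-level savings)

Standard: 1302170688 multiplications (1092^3). Strassen: 1977326743 multiplications (7^11, after padding to 2048x2048). Strassen reduces 8 recursive multiplications to 7 at each level.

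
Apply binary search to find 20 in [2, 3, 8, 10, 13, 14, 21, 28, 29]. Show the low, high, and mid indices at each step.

Binary search for 20 in [2, 3, 8, 10, 13, 14, 21, 28, 29]:

lo=0, hi=8, mid=4, arr[mid]=13 -> 13 < 20, search right half
lo=5, hi=8, mid=6, arr[mid]=21 -> 21 > 20, search left half
lo=5, hi=5, mid=5, arr[mid]=14 -> 14 < 20, search right half
lo=6 > hi=5, target 20 not found

Binary search determines that 20 is not in the array after 3 comparisons. The search space was exhausted without finding the target.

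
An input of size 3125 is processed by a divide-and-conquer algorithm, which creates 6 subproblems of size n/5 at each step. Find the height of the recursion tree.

For divide and conquer with division factor 5:

Problem sizes at each level:
Level 0: 3125
Level 1: 625
Level 2: 125
Level 3: 25
Level 4: 5
Level 5: 1

The root is level 0 and the size-1 base case is level 5 (the tree spans levels 0 through 5, i.e. 6 levels counting the root), so the depth is the number of divisions: log_5(3125) = 5

The recursion tree depth is log_5(3125) = 5. At each level, the problem size is divided by 5, so it takes 5 divisions to reduce to a base case of size 1. The algorithm makes 6 recursive calls at each level.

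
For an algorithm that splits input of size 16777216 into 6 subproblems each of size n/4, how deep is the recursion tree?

For divide and conquer with division factor 4:

Problem sizes at each level:
Level 0: 16777216
Level 1: 4194304
Level 2: 1048576
Level 3: 262144
Level 4: 65536
Level 5: 16384
Level 6: 4096
Level 7: 1024
Level 8: 256
Level 9: 64
Level 10: 16
Level 11: 4
Level 12: 1

The root is level 0 and the size-1 base case is level 12 (the tree spans levels 0 through 12, i.e. 13 levels counting the root), so the depth is the number of divisions: log_4(16777216) = 12

The recursion tree depth is log_4(16777216) = 12. At each level, the problem size is divided by 4, so it takes 12 divisions to reduce to a base case of size 1. The algorithm makes 6 recursive calls at each level.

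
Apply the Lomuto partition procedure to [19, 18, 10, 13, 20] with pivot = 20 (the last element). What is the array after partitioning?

Lomuto partition with pivot = 20:

Initial array: [19, 18, 10, 13, 20]

arr[0]=19 <= 20: swap with position 0, array becomes [19, 18, 10, 13, 20]
arr[1]=18 <= 20: swap with position 1, array becomes [19, 18, 10, 13, 20]
arr[2]=10 <= 20: swap with position 2, array becomes [19, 18, 10, 13, 20]
arr[3]=13 <= 20: swap with position 3, array becomes [19, 18, 10, 13, 20]

Place pivot at position 4: [19, 18, 10, 13, 20]
Pivot position: 4

After partitioning with pivot 20, the array becomes [19, 18, 10, 13, 20]. The pivot is placed at index 4. All elements to the left of the pivot are <= 20, and all elements to the right are > 20.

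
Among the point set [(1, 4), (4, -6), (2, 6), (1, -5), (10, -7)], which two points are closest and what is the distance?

Computing all pairwise distances among 5 points:

d((1, 4), (4, -6)) = 10.4403
d((1, 4), (2, 6)) = 2.2361 <-- minimum
d((1, 4), (1, -5)) = 9.0
d((1, 4), (10, -7)) = 14.2127
d((4, -6), (2, 6)) = 12.1655
d((4, -6), (1, -5)) = 3.1623
d((4, -6), (10, -7)) = 6.0828
d((2, 6), (1, -5)) = 11.0454
d((2, 6), (10, -7)) = 15.2643
d((1, -5), (10, -7)) = 9.2195

Closest pair: (1, 4) and (2, 6) with distance 2.2361

The closest pair is (1, 4) and (2, 6) with Euclidean distance 2.2361. For 5 points, brute-force pairwise comparison is shown above. For large n, the divide-and-conquer algorithm (sort by x, recurse on halves, check the dividing strip) achieves O(n log n).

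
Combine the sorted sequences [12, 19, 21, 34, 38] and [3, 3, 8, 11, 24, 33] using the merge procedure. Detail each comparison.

Merging process:

Compare 12 vs 3: take 3 from right. Merged: [3]
Compare 12 vs 3: take 3 from right. Merged: [3, 3]
Compare 12 vs 8: take 8 from right. Merged: [3, 3, 8]
Compare 12 vs 11: take 11 from right. Merged: [3, 3, 8, 11]
Compare 12 vs 24: take 12 from left. Merged: [3, 3, 8, 11, 12]
Compare 19 vs 24: take 19 from left. Merged: [3, 3, 8, 11, 12, 19]
Compare 21 vs 24: take 21 from left. Merged: [3, 3, 8, 11, 12, 19, 21]
Compare 34 vs 24: take 24 from right. Merged: [3, 3, 8, 11, 12, 19, 21, 24]
Compare 34 vs 33: take 33 from right. Merged: [3, 3, 8, 11, 12, 19, 21, 24, 33]
Append remaining from left: [34, 38]. Merged: [3, 3, 8, 11, 12, 19, 21, 24, 33, 34, 38]

Final merged array: [3, 3, 8, 11, 12, 19, 21, 24, 33, 34, 38]
Total comparisons: 9

The merged array is [3, 3, 8, 11, 12, 19, 21, 24, 33, 34, 38], requiring 9 comparisons. The merge step runs in O(n) time where n is the total number of elements.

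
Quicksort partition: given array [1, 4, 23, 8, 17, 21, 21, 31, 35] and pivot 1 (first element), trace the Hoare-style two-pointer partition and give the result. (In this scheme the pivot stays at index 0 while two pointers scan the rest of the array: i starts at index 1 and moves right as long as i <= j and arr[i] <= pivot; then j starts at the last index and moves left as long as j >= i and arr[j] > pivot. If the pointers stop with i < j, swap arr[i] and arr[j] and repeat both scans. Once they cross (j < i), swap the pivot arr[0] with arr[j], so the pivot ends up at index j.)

Hoare-style two-pointer partition with pivot = 1:

Initial array: [1, 4, 23, 8, 17, 21, 21, 31, 35]

Pointers start at i = 1, j = 8.
i ends at 1, j ends at 0: the pointers have crossed (j < i), so scanning stops.

j = 0, so swapping arr[0] with arr[j] leaves the pivot at position 0: [1, 4, 23, 8, 17, 21, 21, 31, 35]
Pivot position: 0

After partitioning with pivot 1, the array becomes [1, 4, 23, 8, 17, 21, 21, 31, 35]. The pivot is placed at index 0. All elements to the left of the pivot are <= 1, and all elements to the right are > 1.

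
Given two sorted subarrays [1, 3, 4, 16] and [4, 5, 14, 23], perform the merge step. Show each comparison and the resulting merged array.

Merging process:

Compare 1 vs 4: take 1 from left. Merged: [1]
Compare 3 vs 4: take 3 from left. Merged: [1, 3]
Compare 4 vs 4: take 4 from left. Merged: [1, 3, 4]
Compare 16 vs 4: take 4 from right. Merged: [1, 3, 4, 4]
Compare 16 vs 5: take 5 from right. Merged: [1, 3, 4, 4, 5]
Compare 16 vs 14: take 14 from right. Merged: [1, 3, 4, 4, 5, 14]
Compare 16 vs 23: take 16 from left. Merged: [1, 3, 4, 4, 5, 14, 16]
Append remaining from right: [23]. Merged: [1, 3, 4, 4, 5, 14, 16, 23]

Final merged array: [1, 3, 4, 4, 5, 14, 16, 23]
Total comparisons: 7

The merged array is [1, 3, 4, 4, 5, 14, 16, 23], requiring 7 comparisons. The merge step runs in O(n) time where n is the total number of elements.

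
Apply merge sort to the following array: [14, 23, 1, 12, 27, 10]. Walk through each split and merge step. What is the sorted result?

Merge sort trace:

Split: [14, 23, 1, 12, 27, 10] -> [14, 23, 1] and [12, 27, 10]
  Split: [14, 23, 1] -> [14] and [23, 1]
    Split: [23, 1] -> [23] and [1]
    Merge: [23] + [1] -> [1, 23]
  Merge: [14] + [1, 23] -> [1, 14, 23]
  Split: [12, 27, 10] -> [12] and [27, 10]
    Split: [27, 10] -> [27] and [10]
    Merge: [27] + [10] -> [10, 27]
  Merge: [12] + [10, 27] -> [10, 12, 27]
Merge: [1, 14, 23] + [10, 12, 27] -> [1, 10, 12, 14, 23, 27]

Final sorted array: [1, 10, 12, 14, 23, 27]

The merge sort proceeds by recursively splitting the array and merging sorted halves.
After all merges, the sorted array is [1, 10, 12, 14, 23, 27].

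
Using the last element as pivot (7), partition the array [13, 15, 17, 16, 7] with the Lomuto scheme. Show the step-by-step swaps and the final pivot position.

Lomuto partition with pivot = 7:

Initial array: [13, 15, 17, 16, 7]

arr[0]=13 > 7: no swap
arr[1]=15 > 7: no swap
arr[2]=17 > 7: no swap
arr[3]=16 > 7: no swap

Place pivot at position 0: [7, 15, 17, 16, 13]
Pivot position: 0

After partitioning with pivot 7, the array becomes [7, 15, 17, 16, 13]. The pivot is placed at index 0. All elements to the left of the pivot are <= 7, and all elements to the right are > 7.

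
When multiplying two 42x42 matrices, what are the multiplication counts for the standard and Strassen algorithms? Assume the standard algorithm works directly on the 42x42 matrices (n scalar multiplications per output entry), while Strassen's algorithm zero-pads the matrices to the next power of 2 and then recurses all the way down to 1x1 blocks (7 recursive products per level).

Matrix multiplication for 42x42 matrices:

Strassen's algorithm requires power-of-2 dimensions. Pad 42x42 to 64x64 (next power of 2).

Standard algorithm: 42^3 = 74088 multiplications
Strassen's algorithm: 7^(log2(64)) = 7^6 = 117649 multiplications
Difference: 74088 - 117649 = -43561 (Strassen uses MORE here due to padding overhead — for small or just-over-power-of-2 n, padding can outweigh the per-level savings)

Standard: 74088 multiplications (42^3). Strassen: 117649 multiplications (7^6, after padding to 64x64). Strassen reduces 8 recursive multiplications to 7 at each level.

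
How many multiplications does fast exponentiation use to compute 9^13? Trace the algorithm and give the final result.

Computing 9^13 by squaring (build up from 9^1; each line after the first costs one multiplication):

9^1 = 9
9^2 = (9^1)^2 = 9^2 = 81
9^3 = 9 * 9^2 = 9 * 81 = 729
9^6 = (9^3)^2 = 729^2 = 531441
9^12 = (9^6)^2 = 531441^2 = 282429536481
9^13 = 9 * 9^12 = 9 * 282429536481 = 2541865828329

Result: 2541865828329
Multiplications needed: 5 (5 lines after 9^1)

9^13 = 2541865828329. Using exponentiation by squaring, this requires 5 multiplications. The key idea: if the exponent is even, square the half-power; if odd, multiply by the base once.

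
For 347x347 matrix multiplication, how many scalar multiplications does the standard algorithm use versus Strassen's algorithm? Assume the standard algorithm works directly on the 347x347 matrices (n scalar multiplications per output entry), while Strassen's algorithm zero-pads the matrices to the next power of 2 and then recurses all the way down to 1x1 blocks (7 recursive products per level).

Matrix multiplication for 347x347 matrices:

Strassen's algorithm requires power-of-2 dimensions. Pad 347x347 to 512x512 (next power of 2).

Standard algorithm: 347^3 = 41781923 multiplications
Strassen's algorithm: 7^(log2(512)) = 7^9 = 40353607 multiplications
Savings: 41781923 - 40353607 = 1428316 multiplications

Standard: 41781923 multiplications (347^3). Strassen: 40353607 multiplications (7^9, after padding to 512x512). Strassen reduces 8 recursive multiplications to 7 at each level.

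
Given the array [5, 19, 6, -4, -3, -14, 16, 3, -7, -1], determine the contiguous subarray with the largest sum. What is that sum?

Using Kadane's algorithm on [5, 19, 6, -4, -3, -14, 16, 3, -7, -1]:

Scanning through the array:
Position 1 (value 19): max_ending_here = 24, max_so_far = 24
Position 2 (value 6): max_ending_here = 30, max_so_far = 30
Position 3 (value -4): max_ending_here = 26, max_so_far = 30
Position 4 (value -3): max_ending_here = 23, max_so_far = 30
Position 5 (value -14): max_ending_here = 9, max_so_far = 30
Position 6 (value 16): max_ending_here = 25, max_so_far = 30
Position 7 (value 3): max_ending_here = 28, max_so_far = 30
Position 8 (value -7): max_ending_here = 21, max_so_far = 30
Position 9 (value -1): max_ending_here = 20, max_so_far = 30

Maximum subarray: [5, 19, 6]
Maximum sum: 30

The maximum subarray is [5, 19, 6] with sum 30. This subarray runs from index 0 to index 2.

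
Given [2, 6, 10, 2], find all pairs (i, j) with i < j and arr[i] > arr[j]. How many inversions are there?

Finding inversions in [2, 6, 10, 2]:

(1, 3): arr[1]=6 > arr[3]=2
(2, 3): arr[2]=10 > arr[3]=2

Total inversions: 2

The array has 2 inversion(s): (1,3), (2,3). Each pair (i,j) satisfies i < j and arr[i] > arr[j].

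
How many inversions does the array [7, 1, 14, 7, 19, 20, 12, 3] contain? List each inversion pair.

Finding inversions in [7, 1, 14, 7, 19, 20, 12, 3]:

(0, 1): arr[0]=7 > arr[1]=1
(0, 7): arr[0]=7 > arr[7]=3
(2, 3): arr[2]=14 > arr[3]=7
(2, 6): arr[2]=14 > arr[6]=12
(2, 7): arr[2]=14 > arr[7]=3
(3, 7): arr[3]=7 > arr[7]=3
(4, 6): arr[4]=19 > arr[6]=12
(4, 7): arr[4]=19 > arr[7]=3
(5, 6): arr[5]=20 > arr[6]=12
(5, 7): arr[5]=20 > arr[7]=3
(6, 7): arr[6]=12 > arr[7]=3

Total inversions: 11

The array has 11 inversion(s): (0,1), (0,7), (2,3), (2,6), (2,7), (3,7), (4,6), (4,7), (5,6), (5,7), (6,7). Each pair (i,j) satisfies i < j and arr[i] > arr[j].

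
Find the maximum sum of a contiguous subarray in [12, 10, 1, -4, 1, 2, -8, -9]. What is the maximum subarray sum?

Using Kadane's algorithm on [12, 10, 1, -4, 1, 2, -8, -9]:

Scanning through the array:
Position 1 (value 10): max_ending_here = 22, max_so_far = 22
Position 2 (value 1): max_ending_here = 23, max_so_far = 23
Position 3 (value -4): max_ending_here = 19, max_so_far = 23
Position 4 (value 1): max_ending_here = 20, max_so_far = 23
Position 5 (value 2): max_ending_here = 22, max_so_far = 23
Position 6 (value -8): max_ending_here = 14, max_so_far = 23
Position 7 (value -9): max_ending_here = 5, max_so_far = 23

Maximum subarray: [12, 10, 1]
Maximum sum: 23

The maximum subarray is [12, 10, 1] with sum 23. This subarray runs from index 0 to index 2.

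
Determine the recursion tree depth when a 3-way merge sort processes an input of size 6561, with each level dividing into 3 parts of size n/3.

For divide and conquer with division factor 3:

Problem sizes at each level:
Level 0: 6561
Level 1: 2187
Level 2: 729
Level 3: 243
Level 4: 81
Level 5: 27
Level 6: 9
Level 7: 3
Level 8: 1

The root is level 0 and the size-1 base case is level 8 (the tree spans levels 0 through 8, i.e. 9 levels counting the root), so the depth is the number of divisions: log_3(6561) = 8

The recursion tree depth is log_3(6561) = 8. At each level, the problem size is divided by 3, so it takes 8 divisions to reduce to a base case of size 1. The algorithm makes 3 recursive calls at each level.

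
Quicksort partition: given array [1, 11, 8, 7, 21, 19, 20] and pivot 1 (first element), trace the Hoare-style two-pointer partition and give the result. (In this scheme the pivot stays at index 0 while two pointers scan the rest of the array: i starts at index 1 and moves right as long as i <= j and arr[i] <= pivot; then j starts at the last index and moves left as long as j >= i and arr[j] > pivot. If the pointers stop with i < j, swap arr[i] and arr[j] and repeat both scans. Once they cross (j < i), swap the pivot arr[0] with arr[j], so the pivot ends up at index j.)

Hoare-style two-pointer partition with pivot = 1:

Initial array: [1, 11, 8, 7, 21, 19, 20]

Pointers start at i = 1, j = 6.
i ends at 1, j ends at 0: the pointers have crossed (j < i), so scanning stops.

j = 0, so swapping arr[0] with arr[j] leaves the pivot at position 0: [1, 11, 8, 7, 21, 19, 20]
Pivot position: 0

After partitioning with pivot 1, the array becomes [1, 11, 8, 7, 21, 19, 20]. The pivot is placed at index 0. All elements to the left of the pivot are <= 1, and all elements to the right are > 1.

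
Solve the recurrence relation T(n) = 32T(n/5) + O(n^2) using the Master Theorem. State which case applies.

Master Theorem for T(n) = 32T(n/5) + O(n^2):

a = 32, b = 5, c = 2
log_b(a) = log_5(32) = 2.1534

Case 1: c = 2 < log_5(32) = 2.1534
T(n) = O(n^(log_5 32))

For T(n) = 32T(n/5) + O(n^2): log_5(32) = 2.1534. This is Case 1 of the Master Theorem (c < log_b(a), work dominated by leaves), giving O(n^(log_5 32)).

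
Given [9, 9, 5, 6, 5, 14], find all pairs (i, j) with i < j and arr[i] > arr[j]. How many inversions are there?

Finding inversions in [9, 9, 5, 6, 5, 14]:

(0, 2): arr[0]=9 > arr[2]=5
(0, 3): arr[0]=9 > arr[3]=6
(0, 4): arr[0]=9 > arr[4]=5
(1, 2): arr[1]=9 > arr[2]=5
(1, 3): arr[1]=9 > arr[3]=6
(1, 4): arr[1]=9 > arr[4]=5
(3, 4): arr[3]=6 > arr[4]=5

Total inversions: 7

The array has 7 inversion(s): (0,2), (0,3), (0,4), (1,2), (1,3), (1,4), (3,4). Each pair (i,j) satisfies i < j and arr[i] > arr[j].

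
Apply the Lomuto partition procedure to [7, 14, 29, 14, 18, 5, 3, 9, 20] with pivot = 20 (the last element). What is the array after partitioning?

Lomuto partition with pivot = 20:

Initial array: [7, 14, 29, 14, 18, 5, 3, 9, 20]

arr[0]=7 <= 20: swap with position 0, array becomes [7, 14, 29, 14, 18, 5, 3, 9, 20]
arr[1]=14 <= 20: swap with position 1, array becomes [7, 14, 29, 14, 18, 5, 3, 9, 20]
arr[2]=29 > 20: no swap
arr[3]=14 <= 20: swap with position 2, array becomes [7, 14, 14, 29, 18, 5, 3, 9, 20]
arr[4]=18 <= 20: swap with position 3, array becomes [7, 14, 14, 18, 29, 5, 3, 9, 20]
arr[5]=5 <= 20: swap with position 4, array becomes [7, 14, 14, 18, 5, 29, 3, 9, 20]
arr[6]=3 <= 20: swap with position 5, array becomes [7, 14, 14, 18, 5, 3, 29, 9, 20]
arr[7]=9 <= 20: swap with position 6, array becomes [7, 14, 14, 18, 5, 3, 9, 29, 20]

Place pivot at position 7: [7, 14, 14, 18, 5, 3, 9, 20, 29]
Pivot position: 7

After partitioning with pivot 20, the array becomes [7, 14, 14, 18, 5, 3, 9, 20, 29]. The pivot is placed at index 7. All elements to the left of the pivot are <= 20, and all elements to the right are > 20.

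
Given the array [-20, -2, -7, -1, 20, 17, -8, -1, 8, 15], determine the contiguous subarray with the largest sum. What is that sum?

Using Kadane's algorithm on [-20, -2, -7, -1, 20, 17, -8, -1, 8, 15]:

Scanning through the array:
Position 1 (value -2): max_ending_here = -2, max_so_far = -2
Position 2 (value -7): max_ending_here = -7, max_so_far = -2
Position 3 (value -1): max_ending_here = -1, max_so_far = -1
Position 4 (value 20): max_ending_here = 20, max_so_far = 20
Position 5 (value 17): max_ending_here = 37, max_so_far = 37
Position 6 (value -8): max_ending_here = 29, max_so_far = 37
Position 7 (value -1): max_ending_here = 28, max_so_far = 37
Position 8 (value 8): max_ending_here = 36, max_so_far = 37
Position 9 (value 15): max_ending_here = 51, max_so_far = 51

Maximum subarray: [20, 17, -8, -1, 8, 15]
Maximum sum: 51

The maximum subarray is [20, 17, -8, -1, 8, 15] with sum 51. This subarray runs from index 4 to index 9.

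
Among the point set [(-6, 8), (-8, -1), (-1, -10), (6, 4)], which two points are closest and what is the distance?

Computing all pairwise distances among 4 points:

d((-6, 8), (-8, -1)) = 9.2195 <-- minimum
d((-6, 8), (-1, -10)) = 18.6815
d((-6, 8), (6, 4)) = 12.6491
d((-8, -1), (-1, -10)) = 11.4018
d((-8, -1), (6, 4)) = 14.8661
d((-1, -10), (6, 4)) = 15.6525

Closest pair: (-6, 8) and (-8, -1) with distance 9.2195

The closest pair is (-6, 8) and (-8, -1) with Euclidean distance 9.2195. For 4 points, brute-force pairwise comparison is shown above. For large n, the divide-and-conquer algorithm (sort by x, recurse on halves, check the dividing strip) achieves O(n log n).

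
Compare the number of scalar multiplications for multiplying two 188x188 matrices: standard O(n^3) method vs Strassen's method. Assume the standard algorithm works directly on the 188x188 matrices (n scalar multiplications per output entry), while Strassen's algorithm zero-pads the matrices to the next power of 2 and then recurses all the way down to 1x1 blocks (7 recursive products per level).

Matrix multiplication for 188x188 matrices:

Strassen's algorithm requires power-of-2 dimensions. Pad 188x188 to 256x256 (next power of 2).

Standard algorithm: 188^3 = 6644672 multiplications
Strassen's algorithm: 7^(log2(256)) = 7^8 = 5764801 multiplications
Savings: 6644672 - 5764801 = 879871 multiplications

Standard: 6644672 multiplications (188^3). Strassen: 5764801 multiplications (7^8, after padding to 256x256). Strassen reduces 8 recursive multiplications to 7 at each level.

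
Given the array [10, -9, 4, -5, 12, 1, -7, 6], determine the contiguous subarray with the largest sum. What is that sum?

Using Kadane's algorithm on [10, -9, 4, -5, 12, 1, -7, 6]:

Scanning through the array:
Position 1 (value -9): max_ending_here = 1, max_so_far = 10
Position 2 (value 4): max_ending_here = 5, max_so_far = 10
Position 3 (value -5): max_ending_here = 0, max_so_far = 10
Position 4 (value 12): max_ending_here = 12, max_so_far = 12
Position 5 (value 1): max_ending_here = 13, max_so_far = 13
Position 6 (value -7): max_ending_here = 6, max_so_far = 13
Position 7 (value 6): max_ending_here = 12, max_so_far = 13

Maximum subarray: [10, -9, 4, -5, 12, 1]
Maximum sum: 13

The maximum subarray is [10, -9, 4, -5, 12, 1] with sum 13. This subarray runs from index 0 to index 5.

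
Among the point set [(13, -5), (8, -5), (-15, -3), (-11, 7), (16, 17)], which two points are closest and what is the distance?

Computing all pairwise distances among 5 points:

d((13, -5), (8, -5)) = 5.0 <-- minimum
d((13, -5), (-15, -3)) = 28.0713
d((13, -5), (-11, 7)) = 26.8328
d((13, -5), (16, 17)) = 22.2036
d((8, -5), (-15, -3)) = 23.0868
d((8, -5), (-11, 7)) = 22.4722
d((8, -5), (16, 17)) = 23.4094
d((-15, -3), (-11, 7)) = 10.7703
d((-15, -3), (16, 17)) = 36.8917
d((-11, 7), (16, 17)) = 28.7924

Closest pair: (13, -5) and (8, -5) with distance 5.0

The closest pair is (13, -5) and (8, -5) with Euclidean distance 5.0. For 5 points, brute-force pairwise comparison is shown above. For large n, the divide-and-conquer algorithm (sort by x, recurse on halves, check the dividing strip) achieves O(n log n).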